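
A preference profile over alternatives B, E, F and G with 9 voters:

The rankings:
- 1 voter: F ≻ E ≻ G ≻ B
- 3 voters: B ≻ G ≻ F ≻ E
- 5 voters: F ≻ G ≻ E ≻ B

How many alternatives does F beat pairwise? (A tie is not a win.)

F against each rival (9 voters):
F vs B: F, 6–3.
F vs E: F wins 9–0.
F vs G: F is ranked higher on 1+5 = 6 ballots, G on 3. F wins 6–3.
F beats B, E, G — 3 pairwise wins.

3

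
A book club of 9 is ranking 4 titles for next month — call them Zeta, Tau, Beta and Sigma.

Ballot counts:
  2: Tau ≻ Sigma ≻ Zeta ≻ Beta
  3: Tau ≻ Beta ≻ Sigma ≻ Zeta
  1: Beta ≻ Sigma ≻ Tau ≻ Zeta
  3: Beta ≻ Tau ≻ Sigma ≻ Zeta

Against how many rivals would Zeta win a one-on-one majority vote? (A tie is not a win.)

0

Zeta against each rival (9 members):
Zeta vs Tau: Tau, 9–0.
Zeta vs Beta: Zeta is ranked higher on 2 ballots, Beta on 7. Beta wins 7–2.
Zeta vs Sigma: Zeta is ranked higher on 0 ballots, Sigma on 9. Sigma wins 9–0.
Zeta beats no one; loses to Tau, Beta, Sigma — 0 pairwise wins.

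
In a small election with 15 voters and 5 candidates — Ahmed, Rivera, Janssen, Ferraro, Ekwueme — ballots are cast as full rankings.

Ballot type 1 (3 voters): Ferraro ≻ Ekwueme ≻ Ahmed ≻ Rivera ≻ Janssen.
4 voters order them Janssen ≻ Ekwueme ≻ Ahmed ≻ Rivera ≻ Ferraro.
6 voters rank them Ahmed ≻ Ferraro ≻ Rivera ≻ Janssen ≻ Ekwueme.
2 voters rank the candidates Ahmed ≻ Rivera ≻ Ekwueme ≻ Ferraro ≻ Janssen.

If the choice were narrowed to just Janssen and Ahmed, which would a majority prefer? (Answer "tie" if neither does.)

Ballots ranking Janssen above Ahmed: 4.
Ballots ranking Ahmed above Janssen: 15 − 4 = 11.
Ahmed wins the head-to-head 11–4.

Ahmed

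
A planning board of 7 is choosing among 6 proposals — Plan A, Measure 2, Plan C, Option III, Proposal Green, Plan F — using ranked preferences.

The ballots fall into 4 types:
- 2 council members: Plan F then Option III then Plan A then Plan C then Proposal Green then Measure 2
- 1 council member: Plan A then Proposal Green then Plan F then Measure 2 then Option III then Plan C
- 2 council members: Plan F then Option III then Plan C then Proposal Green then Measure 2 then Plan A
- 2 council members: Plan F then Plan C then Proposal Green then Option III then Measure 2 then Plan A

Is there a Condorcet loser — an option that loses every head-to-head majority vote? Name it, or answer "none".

Pairwise majorities:
Plan A vs Measure 2: Measure 2 wins 4–3.
Plan A–Plan C: Plan C 4–3.
Plan A vs Option III: Option III, 6–1.
Plan A vs Proposal Green: 2+1 = 3 for Plan A, 4 for Proposal Green — Proposal Green by 4–3.
Plan A vs Plan F: 1 to 6, Plan F.
Measure 2 vs Plan C: 1 to 6, Plan C.
Measure 2 vs Option III: 1 for Measure 2, 6 for Option III — Option III by 6–1.
Measure 2 vs Proposal Green: Proposal Green wins 7–0.
Measure 2 vs Plan F: Plan F wins 7–0.
Plan C vs Option III: 2 to 5, Option III.
Plan C vs Proposal Green: Plan C is ranked higher on 2+2+2 = 6 ballots, Proposal Green on 1. Plan C wins 6–1.
Plan C vs Plan F: Plan C is ranked higher on 0 ballots, Plan F on 7. Plan F wins 7–0.
Option III vs Proposal Green: Option III preferred on 2+2 = 4 ballots; Option III wins 4–3.
Option III vs Plan F: 0 for Option III, 7 for Plan F — Plan F by 7–0.
Proposal Green vs Plan F: Plan F, 6–1.
Only Plan A has no wins; Plan A is the Condorcet loser.

Plan A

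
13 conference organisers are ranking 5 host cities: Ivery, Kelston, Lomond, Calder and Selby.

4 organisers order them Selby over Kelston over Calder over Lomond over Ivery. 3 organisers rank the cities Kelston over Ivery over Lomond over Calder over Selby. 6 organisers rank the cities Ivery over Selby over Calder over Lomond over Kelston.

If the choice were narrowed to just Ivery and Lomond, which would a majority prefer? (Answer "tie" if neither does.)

Ivery

Ballots ranking Ivery above Lomond: 3 + 6 = 9.
Ballots ranking Lomond above Ivery: 13 − 9 = 4.
Ivery wins the head-to-head 9–4.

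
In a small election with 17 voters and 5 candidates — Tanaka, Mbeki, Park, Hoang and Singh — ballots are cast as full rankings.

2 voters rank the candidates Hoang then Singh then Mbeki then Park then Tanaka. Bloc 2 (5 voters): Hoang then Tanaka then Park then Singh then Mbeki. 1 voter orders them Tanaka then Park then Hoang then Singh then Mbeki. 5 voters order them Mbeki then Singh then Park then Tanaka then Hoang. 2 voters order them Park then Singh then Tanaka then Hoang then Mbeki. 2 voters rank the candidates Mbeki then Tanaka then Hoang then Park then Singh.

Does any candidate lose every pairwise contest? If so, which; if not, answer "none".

Pairwise majorities:
Tanaka–Mbeki: Mbeki 9–8.
Tanaka vs Park: Tanaka preferred on 5+1+2 = 8 ballots; Park wins 9–8.
Tanaka vs Hoang: Tanaka, 10–7.
Tanaka vs Singh: 8 to 9, Singh.
Mbeki vs Park: Mbeki wins 9–8.
Mbeki vs Hoang: Mbeki preferred on 5+2 = 7 ballots; Hoang wins 10–7.
Mbeki vs Singh: 5+2 = 7 for Mbeki, 10 for Singh — Singh by 10–7.
Park vs Hoang: 8 to 9, Hoang.
Park vs Singh: 5+1+2+2 = 10 for Park, 7 for Singh — Park by 10–7.
Hoang–Singh: Hoang 10–7.
No candidate is winless: Tanaka beats Hoang; Mbeki beats Tanaka; Park beats Tanaka; Hoang beats Mbeki; Singh beats Tanaka. There is no Condorcet loser.

none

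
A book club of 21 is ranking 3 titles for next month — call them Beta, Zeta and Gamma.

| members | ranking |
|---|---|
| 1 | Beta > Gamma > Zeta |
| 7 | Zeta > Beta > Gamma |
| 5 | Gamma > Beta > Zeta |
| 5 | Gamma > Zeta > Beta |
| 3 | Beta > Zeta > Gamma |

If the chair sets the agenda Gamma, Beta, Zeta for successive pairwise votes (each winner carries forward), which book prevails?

Round 1: Gamma vs Beta — 10–11, Beta advances.
Round 2: Beta vs Zeta — 9–12, Zeta advances.
Zeta survives the agenda.

Zeta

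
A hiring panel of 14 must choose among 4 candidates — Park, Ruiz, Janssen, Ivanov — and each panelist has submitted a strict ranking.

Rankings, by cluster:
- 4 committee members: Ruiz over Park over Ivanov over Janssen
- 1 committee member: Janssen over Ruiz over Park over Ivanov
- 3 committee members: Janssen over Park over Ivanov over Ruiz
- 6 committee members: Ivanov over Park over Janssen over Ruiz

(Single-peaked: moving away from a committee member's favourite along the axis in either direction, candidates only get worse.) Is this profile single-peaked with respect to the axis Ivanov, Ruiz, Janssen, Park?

Axis positions: Ivanov=1, Ruiz=2, Janssen=3, Park=4.
Cluster 1: ranking walks positions 2-4-1-3; Park is ranked above Janssen even though Janssen lies between Park and the peak Ruiz on the axis — preferences dip and rise again. Not single-peaked.
Cluster 2 (peak Janssen at position 3): ranking walks positions 3-2-4-1, expanding outward from the peak — single-peaked.
Cluster 3: ranking walks positions 3-4-1-2; Ivanov is ranked above Ruiz even though Ruiz lies between Ivanov and the peak Janssen on the axis — preferences dip and rise again. Not single-peaked.
Cluster 4: ranking walks positions 1-4-3-2; Park is ranked above Ruiz even though Ruiz lies between Park and the peak Ivanov on the axis — preferences dip and rise again. Not single-peaked.
Cluster 1 violates single-peakedness, so the profile is not single-peaked on this axis.

no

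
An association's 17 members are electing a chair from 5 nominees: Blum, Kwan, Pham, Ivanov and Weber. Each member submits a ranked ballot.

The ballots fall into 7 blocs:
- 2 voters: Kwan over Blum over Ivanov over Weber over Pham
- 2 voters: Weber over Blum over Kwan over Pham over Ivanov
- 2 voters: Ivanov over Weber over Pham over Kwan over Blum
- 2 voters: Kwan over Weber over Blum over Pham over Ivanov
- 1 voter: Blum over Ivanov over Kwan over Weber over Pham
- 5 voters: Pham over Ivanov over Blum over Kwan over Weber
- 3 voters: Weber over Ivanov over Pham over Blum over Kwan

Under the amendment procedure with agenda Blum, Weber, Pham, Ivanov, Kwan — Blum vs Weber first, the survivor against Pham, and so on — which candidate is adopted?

Round 1: Blum vs Weber — 8–9, Weber advances.
Round 2: Weber vs Pham — 12–5, Weber advances.
Round 3: Weber vs Ivanov — 7–10, Ivanov advances.
Round 4: Ivanov vs Kwan — 11–6, Ivanov advances.
The agenda winner is Ivanov.

Ivanov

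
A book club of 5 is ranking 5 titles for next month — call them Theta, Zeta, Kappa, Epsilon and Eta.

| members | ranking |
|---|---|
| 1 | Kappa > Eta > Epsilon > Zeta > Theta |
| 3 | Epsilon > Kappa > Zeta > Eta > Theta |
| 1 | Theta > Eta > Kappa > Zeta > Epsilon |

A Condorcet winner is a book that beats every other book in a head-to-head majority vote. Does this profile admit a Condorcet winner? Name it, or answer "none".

Epsilon

Check each pair by majority over 5 ballots:
Theta–Zeta: Zeta 4–1.
Theta vs Kappa: Kappa wins 4–1.
Theta–Epsilon: Epsilon 4–1.
Theta–Eta: Eta 4–1.
Zeta vs Kappa: Kappa, 5–0.
Zeta vs Epsilon: Epsilon wins 4–1.
Zeta–Eta: Zeta 3–2.
Kappa–Epsilon: Epsilon 3–2.
Kappa vs Eta: Kappa wins 4–1.
Epsilon vs Eta: Epsilon, 3–2.
Epsilon beats each of Theta, Zeta, Kappa, Eta — Epsilon is the Condorcet winner.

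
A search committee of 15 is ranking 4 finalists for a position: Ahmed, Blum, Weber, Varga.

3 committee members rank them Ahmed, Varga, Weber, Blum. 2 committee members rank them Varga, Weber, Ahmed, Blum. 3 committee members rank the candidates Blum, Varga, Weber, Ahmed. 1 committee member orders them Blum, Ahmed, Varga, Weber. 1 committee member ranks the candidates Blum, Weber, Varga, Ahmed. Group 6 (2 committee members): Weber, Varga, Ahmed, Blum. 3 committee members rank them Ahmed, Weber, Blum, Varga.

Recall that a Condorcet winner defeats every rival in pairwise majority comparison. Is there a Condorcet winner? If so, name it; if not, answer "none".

Pairwise majorities:
Ahmed vs Blum: Ahmed, 10–5.
Ahmed vs Weber: Weber wins 8–7.
Ahmed vs Varga: Varga wins 8–7.
Blum vs Weber: Weber wins 10–5.
Blum vs Varga: Blum, 8–7.
Weber vs Varga: Varga, 9–6.
No candidate is unbeaten: Ahmed loses to Weber; Blum loses to Ahmed; Weber loses to Varga; Varga loses to Blum. In particular Ahmed → Blum → Varga → Ahmed is a majority cycle — no Condorcet winner exists.

none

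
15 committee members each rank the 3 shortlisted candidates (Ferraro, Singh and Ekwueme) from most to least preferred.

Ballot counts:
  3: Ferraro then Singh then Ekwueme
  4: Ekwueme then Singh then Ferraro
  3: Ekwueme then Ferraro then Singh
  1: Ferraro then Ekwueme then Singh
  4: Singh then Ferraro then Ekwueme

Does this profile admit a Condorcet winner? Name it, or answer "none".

none

Pairwise majorities:
Ferraro vs Singh: Ferraro preferred on 3+3+1 = 7 ballots; Singh wins 8–7.
Ferraro vs Ekwueme: Ferraro preferred on 3+1+4 = 8 ballots; Ferraro wins 8–7.
Singh vs Ekwueme: Singh preferred on 3+4 = 7 ballots; Ekwueme wins 8–7.
Each candidate drops at least one matchup (Ferraro loses to Singh; Singh loses to Ekwueme; Ekwueme loses to Ferraro); the cycle Ferraro beats Ekwueme beats Singh beats Ferraro rules out a Condorcet winner.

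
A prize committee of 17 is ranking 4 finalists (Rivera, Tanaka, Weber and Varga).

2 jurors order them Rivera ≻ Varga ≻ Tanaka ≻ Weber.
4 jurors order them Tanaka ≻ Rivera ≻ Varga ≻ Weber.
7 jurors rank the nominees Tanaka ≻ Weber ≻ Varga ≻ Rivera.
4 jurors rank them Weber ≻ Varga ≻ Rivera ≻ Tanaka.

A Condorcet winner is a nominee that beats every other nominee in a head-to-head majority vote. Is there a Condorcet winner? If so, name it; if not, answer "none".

Head-to-head results (17 jurors):
Rivera vs Tanaka: Rivera is ranked higher on 2+4 = 6 ballots, Tanaka on 11. Tanaka wins 11–6.
Rivera vs Weber: Rivera is ranked higher on 2+4 = 6 ballots, Weber on 11. Weber wins 11–6.
Rivera vs Varga: Varga wins 11–6.
Tanaka vs Weber: Tanaka is ranked higher on 2+4+7 = 13 ballots, Weber on 4. Tanaka wins 13–4.
Tanaka vs Varga: Tanaka wins 11–6.
Weber–Varga: Weber 11–6.
Tanaka defeats every rival head-to-head and is the Condorcet winner.

Tanaka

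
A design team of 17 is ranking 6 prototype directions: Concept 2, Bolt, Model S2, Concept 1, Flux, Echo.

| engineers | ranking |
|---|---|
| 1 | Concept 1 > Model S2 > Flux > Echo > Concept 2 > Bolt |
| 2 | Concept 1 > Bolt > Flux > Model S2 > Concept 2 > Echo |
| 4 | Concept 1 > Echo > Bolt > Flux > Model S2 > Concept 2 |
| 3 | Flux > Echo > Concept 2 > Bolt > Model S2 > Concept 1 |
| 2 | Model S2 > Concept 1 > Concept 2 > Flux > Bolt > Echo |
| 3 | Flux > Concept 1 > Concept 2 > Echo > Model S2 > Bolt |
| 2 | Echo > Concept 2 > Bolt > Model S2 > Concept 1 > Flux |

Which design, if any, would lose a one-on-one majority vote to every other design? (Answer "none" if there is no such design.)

Pairwise majorities:
Concept 2 vs Bolt: Concept 2 wins 11–6.
Concept 2–Model S2: Model S2 9–8.
Concept 2 vs Concept 1: Concept 2 is ranked higher on 3+2 = 5 ballots, Concept 1 on 12. Concept 1 wins 12–5.
Concept 2 vs Flux: Flux, 13–4.
Concept 2 vs Echo: 2+2+3 = 7 for Concept 2, 10 for Echo — Echo by 10–7.
Bolt vs Model S2: 2+4+3+2 = 11 for Bolt, 6 for Model S2 — Bolt by 11–6.
Bolt vs Concept 1: 3+2 = 5 for Bolt, 12 for Concept 1 — Concept 1 by 12–5.
Bolt vs Flux: Flux, 9–8.
Bolt–Echo: Echo 13–4.
Model S2 vs Concept 1: Concept 1, 10–7.
Model S2 vs Flux: Flux, 12–5.
Model S2 vs Echo: 5 to 12, Echo.
Concept 1 vs Flux: Concept 1, 11–6.
Concept 1 vs Echo: Concept 1 is ranked higher on 1+2+4+2+3 = 12 ballots, Echo on 5. Concept 1 wins 12–5.
Flux vs Echo: Flux wins 11–6.
Every design wins at least one matchup (Concept 2 beats Bolt; Bolt beats Model S2; Model S2 beats Concept 2; Concept 1 beats Concept 2; Flux beats Concept 2; Echo beats Concept 2), so there is no Condorcet loser.

none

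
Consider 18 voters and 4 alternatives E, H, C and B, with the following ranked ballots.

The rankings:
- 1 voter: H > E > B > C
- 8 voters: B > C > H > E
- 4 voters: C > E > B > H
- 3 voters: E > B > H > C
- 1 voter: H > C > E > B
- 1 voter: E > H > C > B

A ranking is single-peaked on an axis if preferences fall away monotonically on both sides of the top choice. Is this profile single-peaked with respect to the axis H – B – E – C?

no

Axis positions: H=1, B=2, E=3, C=4.
Ballot type 1: ranking walks positions 1-3-2-4; E is ranked above B even though B lies between E and the peak H on the axis — preferences dip and rise again. Not single-peaked.
Ballot type 2: ranking walks positions 2-4-1-3; C is ranked above E even though E lies between C and the peak B on the axis — preferences dip and rise again. Not single-peaked.
Ballot type 3 (peak C at position 4): ranking walks positions 4-3-2-1, expanding outward from the peak — single-peaked.
Ballot type 4 (peak E at position 3): ranking walks positions 3-2-1-4, expanding outward from the peak — single-peaked.
Ballot type 5: ranking walks positions 1-4-3-2; C is ranked above B even though B lies between C and the peak H on the axis — preferences dip and rise again. Not single-peaked.
Ballot type 6: ranking walks positions 3-1-4-2; H is ranked above B even though B lies between H and the peak E on the axis — preferences dip and rise again. Not single-peaked.
Ballot type 1 violates single-peakedness, so the profile is not single-peaked on this axis.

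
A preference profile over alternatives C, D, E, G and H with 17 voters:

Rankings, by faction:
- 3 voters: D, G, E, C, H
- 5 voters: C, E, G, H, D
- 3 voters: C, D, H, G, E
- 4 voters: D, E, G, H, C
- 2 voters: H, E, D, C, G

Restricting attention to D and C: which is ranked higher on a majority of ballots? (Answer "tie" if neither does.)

D

Ballots ranking D above C: 3 + 4 + 2 = 9.
Ballots ranking C above D: 17 − 9 = 8.
D wins the head-to-head 9–8.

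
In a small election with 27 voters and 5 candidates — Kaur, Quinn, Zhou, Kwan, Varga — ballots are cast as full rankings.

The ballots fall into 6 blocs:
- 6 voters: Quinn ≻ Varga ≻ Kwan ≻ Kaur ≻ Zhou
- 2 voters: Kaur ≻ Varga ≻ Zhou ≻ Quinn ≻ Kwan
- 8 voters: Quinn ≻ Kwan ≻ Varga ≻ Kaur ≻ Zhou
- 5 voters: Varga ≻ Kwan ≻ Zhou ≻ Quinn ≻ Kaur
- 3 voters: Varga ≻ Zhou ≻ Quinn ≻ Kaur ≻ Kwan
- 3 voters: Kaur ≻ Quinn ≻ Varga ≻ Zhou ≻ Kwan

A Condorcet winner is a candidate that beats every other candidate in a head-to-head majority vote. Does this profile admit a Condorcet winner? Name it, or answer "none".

Pairwise majorities:
Kaur–Quinn: Quinn 22–5.
Kaur vs Zhou: Kaur, 19–8.
Kaur vs Kwan: Kwan, 19–8.
Kaur vs Varga: Varga, 22–5.
Quinn vs Zhou: Quinn, 17–10.
Quinn vs Kwan: Quinn wins 22–5.
Quinn–Varga: Quinn 17–10.
Zhou vs Kwan: Kwan wins 19–8.
Zhou–Varga: Varga 27–0.
Kwan vs Varga: Varga, 19–8.
Quinn beats each of Kaur, Zhou, Kwan, Varga — Quinn is the Condorcet winner.

Quinn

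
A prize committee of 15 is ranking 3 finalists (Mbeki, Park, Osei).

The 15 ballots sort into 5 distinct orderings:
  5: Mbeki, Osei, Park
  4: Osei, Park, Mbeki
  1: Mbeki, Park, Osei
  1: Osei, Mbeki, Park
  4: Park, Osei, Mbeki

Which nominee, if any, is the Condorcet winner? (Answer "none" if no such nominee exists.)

Osei

Head-to-head results (15 jurors):
Mbeki vs Park: 7 to 8, Park.
Mbeki vs Osei: Mbeki is ranked higher on 5+1 = 6 ballots, Osei on 9. Osei wins 9–6.
Park vs Osei: Park preferred on 1+4 = 5 ballots; Osei wins 10–5.
Only Osei has no losses; Osei is the Condorcet winner.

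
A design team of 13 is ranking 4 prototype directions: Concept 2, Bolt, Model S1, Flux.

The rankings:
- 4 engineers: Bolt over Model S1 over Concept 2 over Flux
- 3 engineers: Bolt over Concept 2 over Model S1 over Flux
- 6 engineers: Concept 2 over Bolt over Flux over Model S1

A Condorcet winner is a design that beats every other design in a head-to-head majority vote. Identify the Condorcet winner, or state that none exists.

Bolt

Check each pair by majority over 13 ballots:
Concept 2 vs Bolt: 6 to 7, Bolt.
Concept 2 vs Model S1: 3+6 = 9 for Concept 2, 4 for Model S1 — Concept 2 by 9–4.
Concept 2 vs Flux: 4+3+6 = 13 for Concept 2, 0 for Flux — Concept 2 by 13–0.
Bolt vs Model S1: Bolt preferred on 4+3+6 = 13 ballots; Bolt wins 13–0.
Bolt vs Flux: 13 to 0, Bolt.
Model S1 vs Flux: 7 to 6, Model S1.
Bolt beats each of Concept 2, Model S1, Flux — Bolt is the Condorcet winner.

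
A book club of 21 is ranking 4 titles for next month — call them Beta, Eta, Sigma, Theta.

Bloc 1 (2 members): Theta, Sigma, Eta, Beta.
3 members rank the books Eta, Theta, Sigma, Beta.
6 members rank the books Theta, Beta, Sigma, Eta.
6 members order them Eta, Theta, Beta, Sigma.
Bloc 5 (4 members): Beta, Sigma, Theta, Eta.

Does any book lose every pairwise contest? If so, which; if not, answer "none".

none

Head-to-head results (21 members):
Beta vs Eta: Eta wins 11–10.
Beta vs Sigma: Beta is ranked higher on 6+6+4 = 16 ballots, Sigma on 5. Beta wins 16–5.
Beta–Theta: Theta 17–4.
Eta vs Sigma: Eta preferred on 3+6 = 9 ballots; Sigma wins 12–9.
Eta vs Theta: Theta wins 12–9.
Sigma vs Theta: Theta, 17–4.
Each book has at least one pairwise win (Beta beats Sigma; Eta beats Beta; Sigma beats Eta; Theta beats Beta) — no Condorcet loser.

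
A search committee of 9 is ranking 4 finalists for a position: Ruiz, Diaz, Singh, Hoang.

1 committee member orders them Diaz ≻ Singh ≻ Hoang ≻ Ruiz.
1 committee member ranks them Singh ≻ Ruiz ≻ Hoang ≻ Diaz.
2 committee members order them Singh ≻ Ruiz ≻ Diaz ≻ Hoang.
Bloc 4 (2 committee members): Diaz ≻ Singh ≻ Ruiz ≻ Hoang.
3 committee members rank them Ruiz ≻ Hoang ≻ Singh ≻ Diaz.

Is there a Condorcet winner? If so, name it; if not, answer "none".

Singh

Head-to-head results (9 committee members):
Ruiz–Diaz: Ruiz 6–3.
Ruiz–Singh: Singh 6–3.
Ruiz–Hoang: Ruiz 8–1.
Diaz vs Singh: 1+2 = 3 for Diaz, 6 for Singh — Singh by 6–3.
Diaz–Hoang: Diaz 5–4.
Singh vs Hoang: Singh, 6–3.
Singh wins every pairwise contest, so Singh is the Condorcet winner.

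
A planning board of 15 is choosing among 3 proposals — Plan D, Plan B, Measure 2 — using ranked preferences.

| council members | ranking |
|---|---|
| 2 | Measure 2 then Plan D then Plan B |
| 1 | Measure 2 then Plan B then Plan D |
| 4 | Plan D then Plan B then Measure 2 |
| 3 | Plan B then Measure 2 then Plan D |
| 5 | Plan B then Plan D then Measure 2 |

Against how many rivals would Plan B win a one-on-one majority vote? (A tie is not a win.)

Plan B against each rival (15 council members):
Plan B vs Plan D: 9 to 6, Plan B.
Plan B vs Measure 2: 12 to 3, Plan B.
Plan B beats Plan D, Measure 2 — 2 pairwise wins.

2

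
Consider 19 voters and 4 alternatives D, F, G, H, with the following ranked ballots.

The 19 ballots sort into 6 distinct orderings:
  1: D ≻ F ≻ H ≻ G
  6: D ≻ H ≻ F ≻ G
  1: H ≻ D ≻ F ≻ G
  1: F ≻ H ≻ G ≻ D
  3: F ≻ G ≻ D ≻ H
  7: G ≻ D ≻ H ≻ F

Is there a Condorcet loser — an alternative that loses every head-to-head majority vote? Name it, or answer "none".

Head-to-head results (19 voters):
D–F: D 15–4.
D–G: G 11–8.
D vs H: D is ranked higher on 1+6+3+7 = 17 ballots, H on 2. D wins 17–2.
F vs G: 1+6+1+1+3 = 12 for F, 7 for G — F by 12–7.
F vs H: H, 14–5.
G vs H: G preferred on 3+7 = 10 ballots; G wins 10–9.
No alternative is winless: D beats F; F beats G; G beats D; H beats F. There is no Condorcet loser.

none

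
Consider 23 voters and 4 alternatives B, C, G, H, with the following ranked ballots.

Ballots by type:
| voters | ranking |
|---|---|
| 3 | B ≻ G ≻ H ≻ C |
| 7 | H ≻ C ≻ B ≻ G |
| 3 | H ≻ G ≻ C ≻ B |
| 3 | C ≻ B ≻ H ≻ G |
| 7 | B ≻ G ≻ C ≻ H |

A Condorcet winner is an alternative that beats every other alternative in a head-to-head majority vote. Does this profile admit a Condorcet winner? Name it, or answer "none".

Check each pair by majority over 23 ballots:
B vs C: C, 13–10.
B vs G: B, 20–3.
B–H: B 13–10.
C vs G: G, 13–10.
C vs H: H wins 13–10.
G vs H: H, 13–10.
No alternative is unbeaten: B loses to C; C loses to G; G loses to B; H loses to B. In particular B > G > C > B is a majority cycle — no Condorcet winner exists.

none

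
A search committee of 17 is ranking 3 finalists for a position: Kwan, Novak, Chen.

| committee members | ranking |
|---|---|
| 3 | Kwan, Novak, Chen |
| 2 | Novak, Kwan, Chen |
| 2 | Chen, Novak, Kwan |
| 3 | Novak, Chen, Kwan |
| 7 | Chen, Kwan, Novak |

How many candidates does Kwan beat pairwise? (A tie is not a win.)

Kwan against each rival (17 committee members):
Kwan vs Novak: Kwan, 10–7.
Kwan vs Chen: Chen wins 12–5.
Kwan beats Novak; loses to Chen — 1 pairwise win.

1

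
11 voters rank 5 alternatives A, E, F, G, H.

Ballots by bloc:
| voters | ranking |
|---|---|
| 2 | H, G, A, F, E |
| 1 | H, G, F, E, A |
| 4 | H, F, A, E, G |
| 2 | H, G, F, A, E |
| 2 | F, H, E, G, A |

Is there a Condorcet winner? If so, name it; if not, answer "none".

Head-to-head results (11 voters):
A vs E: 8 to 3, A.
A–F: F 9–2.
A vs G: 4 for A, 7 for G — G by 7–4.
A vs H: A is ranked higher on 0 ballots, H on 11. H wins 11–0.
E vs F: E is ranked higher on 0 ballots, F on 11. F wins 11–0.
E vs G: E is ranked higher on 4+2 = 6 ballots, G on 5. E wins 6–5.
E vs H: 0 to 11, H.
F vs G: F wins 6–5.
F vs H: F preferred on 2 ballots; H wins 9–2.
G vs H: H wins 11–0.
H defeats every rival head-to-head and is the Condorcet winner.

H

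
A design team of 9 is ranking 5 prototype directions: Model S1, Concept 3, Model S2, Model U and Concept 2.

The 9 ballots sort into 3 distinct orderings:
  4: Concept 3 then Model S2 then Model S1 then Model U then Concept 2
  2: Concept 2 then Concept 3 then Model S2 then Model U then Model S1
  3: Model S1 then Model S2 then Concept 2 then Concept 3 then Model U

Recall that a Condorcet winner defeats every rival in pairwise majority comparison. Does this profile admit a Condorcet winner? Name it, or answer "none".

Pairwise majorities:
Model S1 vs Concept 3: Model S1 is ranked higher on 3 ballots, Concept 3 on 6. Concept 3 wins 6–3.
Model S1 vs Model S2: Model S1 preferred on 3 ballots; Model S2 wins 6–3.
Model S1 vs Model U: 7 to 2, Model S1.
Model S1 vs Concept 2: 7 to 2, Model S1.
Concept 3 vs Model S2: 6 to 3, Concept 3.
Concept 3 vs Model U: 4+2+3 = 9 for Concept 3, 0 for Model U — Concept 3 by 9–0.
Concept 3 vs Concept 2: 4 for Concept 3, 5 for Concept 2 — Concept 2 by 5–4.
Model S2 vs Model U: Model S2 preferred on 4+2+3 = 9 ballots; Model S2 wins 9–0.
Model S2 vs Concept 2: Model S2 is ranked higher on 4+3 = 7 ballots, Concept 2 on 2. Model S2 wins 7–2.
Model U vs Concept 2: 4 for Model U, 5 for Concept 2 — Concept 2 by 5–4.
Each design drops at least one matchup (Model S1 loses to Concept 3; Concept 3 loses to Concept 2; Model S2 loses to Concept 3; Model U loses to Model S1; Concept 2 loses to Model S1); the cycle Model S1 > Concept 2 > Concept 3 > Model S1 rules out a Condorcet winner.

none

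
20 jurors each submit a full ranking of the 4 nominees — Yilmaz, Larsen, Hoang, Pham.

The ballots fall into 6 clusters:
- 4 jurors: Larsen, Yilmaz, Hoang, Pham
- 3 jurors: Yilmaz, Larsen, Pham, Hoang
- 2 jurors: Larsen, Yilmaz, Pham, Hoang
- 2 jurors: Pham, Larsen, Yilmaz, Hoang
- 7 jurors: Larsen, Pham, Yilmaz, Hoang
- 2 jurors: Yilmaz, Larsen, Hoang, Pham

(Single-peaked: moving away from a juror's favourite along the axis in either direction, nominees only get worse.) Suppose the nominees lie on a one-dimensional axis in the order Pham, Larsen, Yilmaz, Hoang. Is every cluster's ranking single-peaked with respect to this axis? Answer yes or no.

yes

Axis positions: Pham=1, Larsen=2, Yilmaz=3, Hoang=4.
Cluster 1 (peak Larsen at position 2): ranking walks positions 2-3-4-1, expanding outward from the peak — single-peaked.
Cluster 2 (peak Yilmaz at position 3): ranking walks positions 3-2-1-4, expanding outward from the peak — single-peaked.
Cluster 3 (peak Larsen at position 2): ranking walks positions 2-3-1-4, expanding outward from the peak — single-peaked.
Cluster 4 (peak Pham at position 1): ranking walks positions 1-2-3-4, expanding outward from the peak — single-peaked.
Cluster 5 (peak Larsen at position 2): ranking walks positions 2-1-3-4, expanding outward from the peak — single-peaked.
Cluster 6 (peak Yilmaz at position 3): ranking walks positions 3-2-4-1, expanding outward from the peak — single-peaked.
Every ranking is single-peaked on this axis.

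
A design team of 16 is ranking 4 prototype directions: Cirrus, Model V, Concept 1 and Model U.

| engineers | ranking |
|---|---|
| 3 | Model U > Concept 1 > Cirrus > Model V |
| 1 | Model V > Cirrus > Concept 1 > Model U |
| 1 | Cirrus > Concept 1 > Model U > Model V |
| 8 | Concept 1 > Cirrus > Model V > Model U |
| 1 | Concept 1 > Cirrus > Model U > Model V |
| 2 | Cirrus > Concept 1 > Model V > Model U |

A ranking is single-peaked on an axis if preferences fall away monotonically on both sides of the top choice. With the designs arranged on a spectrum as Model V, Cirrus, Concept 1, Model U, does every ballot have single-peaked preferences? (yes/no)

Axis positions: Model V=1, Cirrus=2, Concept 1=3, Model U=4.
Type 1 (peak Model U at position 4): ranking walks positions 4-3-2-1, expanding outward from the peak — single-peaked.
Type 2 (peak Model V at position 1): ranking walks positions 1-2-3-4, expanding outward from the peak — single-peaked.
Type 3 (peak Cirrus at position 2): ranking walks positions 2-3-4-1, expanding outward from the peak — single-peaked.
Type 4 (peak Concept 1 at position 3): ranking walks positions 3-2-1-4, expanding outward from the peak — single-peaked.
Type 5 (peak Concept 1 at position 3): ranking walks positions 3-2-4-1, expanding outward from the peak — single-peaked.
Type 6 (peak Cirrus at position 2): ranking walks positions 2-3-1-4, expanding outward from the peak — single-peaked.
Every ranking is single-peaked on this axis.

yes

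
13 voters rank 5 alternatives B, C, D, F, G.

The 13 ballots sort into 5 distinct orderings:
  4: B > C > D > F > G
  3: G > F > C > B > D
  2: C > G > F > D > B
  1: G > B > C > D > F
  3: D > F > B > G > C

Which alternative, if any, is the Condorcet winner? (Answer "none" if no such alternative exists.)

none

Head-to-head results (13 voters):
B–C: B 8–5.
B vs D: B, 8–5.
B–F: F 8–5.
B–G: B 7–6.
C vs D: C wins 10–3.
C vs F: C, 7–6.
C–G: G 7–6.
D–F: D 8–5.
D vs G: D wins 7–6.
F–G: F 7–6.
Every alternative loses at least once (B loses to F; C loses to B; D loses to B; F loses to C; G loses to B). The majority relation contains the cycle B → C → F → B, so there is no Condorcet winner.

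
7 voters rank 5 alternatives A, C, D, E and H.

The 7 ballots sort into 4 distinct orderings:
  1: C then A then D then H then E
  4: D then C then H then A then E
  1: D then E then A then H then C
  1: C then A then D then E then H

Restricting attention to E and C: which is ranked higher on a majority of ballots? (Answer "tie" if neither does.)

C

Ballots ranking E above C: 1.
Ballots ranking C above E: 7 − 1 = 6.
C wins the head-to-head 6–1.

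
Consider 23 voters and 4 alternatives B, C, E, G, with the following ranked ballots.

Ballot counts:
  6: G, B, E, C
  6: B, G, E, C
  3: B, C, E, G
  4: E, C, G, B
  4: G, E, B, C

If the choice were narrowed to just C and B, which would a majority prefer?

Ballots ranking C above B: 4.
Ballots ranking B above C: 23 − 4 = 19.
B wins the head-to-head 19–4.

B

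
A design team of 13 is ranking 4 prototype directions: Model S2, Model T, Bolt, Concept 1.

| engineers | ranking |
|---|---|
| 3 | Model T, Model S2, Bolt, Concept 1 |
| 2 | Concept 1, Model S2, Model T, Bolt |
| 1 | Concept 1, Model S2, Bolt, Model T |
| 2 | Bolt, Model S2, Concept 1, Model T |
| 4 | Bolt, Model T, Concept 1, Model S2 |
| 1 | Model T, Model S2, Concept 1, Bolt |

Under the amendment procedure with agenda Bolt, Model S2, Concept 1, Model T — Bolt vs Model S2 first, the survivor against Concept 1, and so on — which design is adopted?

Round 1: Bolt vs Model S2 — 6–7, Model S2 advances.
Round 2: Model S2 vs Concept 1 — 6–7, Concept 1 advances.
Round 3: Concept 1 vs Model T — 5–8, Model T advances.
The agenda winner is Model T.

Model T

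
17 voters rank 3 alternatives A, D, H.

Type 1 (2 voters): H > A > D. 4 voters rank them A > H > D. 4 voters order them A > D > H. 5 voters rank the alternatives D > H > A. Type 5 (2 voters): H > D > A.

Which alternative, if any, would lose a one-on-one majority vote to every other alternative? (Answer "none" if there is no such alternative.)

none

Head-to-head results (17 voters):
A vs D: A, 10–7.
A vs H: H wins 9–8.
D vs H: D preferred on 4+5 = 9 ballots; D wins 9–8.
No alternative is winless: A beats D; D beats H; H beats A. There is no Condorcet loser.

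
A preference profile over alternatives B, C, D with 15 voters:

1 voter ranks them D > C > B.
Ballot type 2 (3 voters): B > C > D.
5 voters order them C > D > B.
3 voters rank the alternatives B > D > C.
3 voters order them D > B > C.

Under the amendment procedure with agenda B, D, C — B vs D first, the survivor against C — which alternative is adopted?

C

Round 1: B vs D — 6–9, D advances.
Round 2: D vs C — 7–8, C advances.
C survives the agenda.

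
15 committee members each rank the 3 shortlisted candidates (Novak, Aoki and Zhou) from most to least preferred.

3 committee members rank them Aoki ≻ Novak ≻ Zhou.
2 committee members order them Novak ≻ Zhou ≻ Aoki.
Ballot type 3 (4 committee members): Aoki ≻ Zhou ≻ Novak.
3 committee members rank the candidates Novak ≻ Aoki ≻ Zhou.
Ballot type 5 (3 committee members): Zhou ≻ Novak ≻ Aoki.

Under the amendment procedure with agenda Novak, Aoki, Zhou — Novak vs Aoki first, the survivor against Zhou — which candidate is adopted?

Novak

Round 1: Novak vs Aoki — 8–7, Novak advances.
Round 2: Novak vs Zhou — 8–7, Novak advances.
The agenda winner is Novak.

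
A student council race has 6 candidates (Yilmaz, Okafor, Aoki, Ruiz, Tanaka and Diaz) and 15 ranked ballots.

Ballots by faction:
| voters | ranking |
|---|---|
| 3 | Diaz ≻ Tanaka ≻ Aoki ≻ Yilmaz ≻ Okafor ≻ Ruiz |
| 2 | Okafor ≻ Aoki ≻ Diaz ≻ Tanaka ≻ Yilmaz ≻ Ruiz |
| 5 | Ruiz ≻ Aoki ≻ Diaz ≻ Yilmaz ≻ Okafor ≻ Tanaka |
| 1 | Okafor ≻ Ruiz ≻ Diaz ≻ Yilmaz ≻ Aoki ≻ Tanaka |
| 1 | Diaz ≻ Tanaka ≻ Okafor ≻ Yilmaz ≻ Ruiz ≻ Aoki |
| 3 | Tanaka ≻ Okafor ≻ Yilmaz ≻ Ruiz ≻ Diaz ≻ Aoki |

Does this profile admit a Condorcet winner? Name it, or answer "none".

none

Check each pair by majority over 15 ballots:
Yilmaz vs Okafor: 3+5 = 8 for Yilmaz, 7 for Okafor — Yilmaz by 8–7.
Yilmaz vs Aoki: Yilmaz preferred on 1+1+3 = 5 ballots; Aoki wins 10–5.
Yilmaz vs Ruiz: Yilmaz, 9–6.
Yilmaz vs Tanaka: Yilmaz preferred on 5+1 = 6 ballots; Tanaka wins 9–6.
Yilmaz vs Diaz: 3 to 12, Diaz.
Okafor vs Aoki: 2+1+1+3 = 7 for Okafor, 8 for Aoki — Aoki by 8–7.
Okafor–Ruiz: Okafor 10–5.
Okafor vs Tanaka: 2+5+1 = 8 for Okafor, 7 for Tanaka — Okafor by 8–7.
Okafor vs Diaz: 6 to 9, Diaz.
Aoki vs Ruiz: Ruiz, 10–5.
Aoki–Tanaka: Aoki 8–7.
Aoki vs Diaz: Diaz wins 8–7.
Ruiz vs Tanaka: 6 to 9, Tanaka.
Ruiz vs Diaz: Ruiz wins 9–6.
Tanaka vs Diaz: 3 for Tanaka, 12 for Diaz — Diaz by 12–3.
Every candidate loses at least once (Yilmaz loses to Aoki; Okafor loses to Yilmaz; Aoki loses to Ruiz; Ruiz loses to Yilmaz; Tanaka loses to Okafor; Diaz loses to Ruiz). The majority relation contains the cycle Yilmaz → Okafor → Tanaka → Yilmaz, so there is no Condorcet winner.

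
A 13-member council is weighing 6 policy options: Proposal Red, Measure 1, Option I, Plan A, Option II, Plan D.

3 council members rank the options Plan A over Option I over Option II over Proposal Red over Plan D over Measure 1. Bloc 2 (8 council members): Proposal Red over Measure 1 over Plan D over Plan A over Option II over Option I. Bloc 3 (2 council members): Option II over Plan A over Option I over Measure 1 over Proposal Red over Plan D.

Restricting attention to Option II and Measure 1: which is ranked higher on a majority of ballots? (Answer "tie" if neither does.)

Measure 1

Ballots ranking Option II above Measure 1: 3 + 2 = 5.
Ballots ranking Measure 1 above Option II: 13 − 5 = 8.
Measure 1 wins the head-to-head 8–5.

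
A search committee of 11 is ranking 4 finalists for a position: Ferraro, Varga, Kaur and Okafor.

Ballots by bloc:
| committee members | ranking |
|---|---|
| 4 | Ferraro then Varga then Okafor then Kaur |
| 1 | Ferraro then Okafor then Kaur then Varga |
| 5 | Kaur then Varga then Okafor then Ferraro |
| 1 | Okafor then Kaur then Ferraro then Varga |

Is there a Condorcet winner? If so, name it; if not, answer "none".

Head-to-head results (11 committee members):
Ferraro vs Varga: 4+1+1 = 6 for Ferraro, 5 for Varga — Ferraro by 6–5.
Ferraro vs Kaur: Kaur, 6–5.
Ferraro vs Okafor: Ferraro is ranked higher on 4+1 = 5 ballots, Okafor on 6. Okafor wins 6–5.
Varga–Kaur: Kaur 7–4.
Varga vs Okafor: Varga, 9–2.
Kaur vs Okafor: Okafor wins 6–5.
Each candidate drops at least one matchup (Ferraro loses to Kaur; Varga loses to Ferraro; Kaur loses to Okafor; Okafor loses to Varga); the cycle Ferraro > Varga > Okafor > Ferraro rules out a Condorcet winner.

none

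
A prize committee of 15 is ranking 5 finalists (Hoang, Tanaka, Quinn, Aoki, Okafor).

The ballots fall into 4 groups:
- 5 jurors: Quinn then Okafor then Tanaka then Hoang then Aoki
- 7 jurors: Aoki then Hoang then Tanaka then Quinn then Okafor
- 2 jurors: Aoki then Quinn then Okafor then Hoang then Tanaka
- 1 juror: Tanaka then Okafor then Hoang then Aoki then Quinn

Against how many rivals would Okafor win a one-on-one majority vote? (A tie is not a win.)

Okafor against each rival (15 jurors):
Okafor vs Hoang: Okafor wins 8–7.
Okafor vs Tanaka: Okafor preferred on 5+2 = 7 ballots; Tanaka wins 8–7.
Okafor vs Quinn: Quinn, 14–1.
Okafor vs Aoki: Aoki wins 9–6.
Okafor beats Hoang; loses to Tanaka, Quinn, Aoki — 1 pairwise win.

1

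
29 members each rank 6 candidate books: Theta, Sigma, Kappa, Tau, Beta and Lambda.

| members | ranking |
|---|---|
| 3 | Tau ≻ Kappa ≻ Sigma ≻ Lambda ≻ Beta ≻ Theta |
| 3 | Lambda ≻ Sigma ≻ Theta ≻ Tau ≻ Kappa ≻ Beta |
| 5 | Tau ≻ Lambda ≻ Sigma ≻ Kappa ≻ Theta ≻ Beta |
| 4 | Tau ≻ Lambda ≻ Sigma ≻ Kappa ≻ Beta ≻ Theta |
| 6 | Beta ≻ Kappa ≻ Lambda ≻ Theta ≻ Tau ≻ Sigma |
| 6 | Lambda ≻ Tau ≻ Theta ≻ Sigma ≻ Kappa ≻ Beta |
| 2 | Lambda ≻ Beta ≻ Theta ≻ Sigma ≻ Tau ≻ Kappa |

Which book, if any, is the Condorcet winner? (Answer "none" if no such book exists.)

Lambda

Check each pair by majority over 29 ballots:
Theta vs Sigma: Sigma, 15–14.
Theta–Kappa: Kappa 18–11.
Theta vs Tau: Tau, 18–11.
Theta–Beta: Beta 15–14.
Theta–Lambda: Lambda 29–0.
Sigma–Kappa: Sigma 20–9.
Sigma vs Tau: Tau, 24–5.
Sigma vs Beta: Sigma wins 21–8.
Sigma–Lambda: Lambda 26–3.
Kappa–Tau: Tau 23–6.
Kappa vs Beta: Kappa, 21–8.
Kappa vs Lambda: Lambda wins 20–9.
Tau vs Beta: Tau wins 21–8.
Tau–Lambda: Lambda 17–12.
Beta vs Lambda: Lambda, 23–6.
Lambda beats each of Theta, Sigma, Kappa, Tau, Beta — Lambda is the Condorcet winner.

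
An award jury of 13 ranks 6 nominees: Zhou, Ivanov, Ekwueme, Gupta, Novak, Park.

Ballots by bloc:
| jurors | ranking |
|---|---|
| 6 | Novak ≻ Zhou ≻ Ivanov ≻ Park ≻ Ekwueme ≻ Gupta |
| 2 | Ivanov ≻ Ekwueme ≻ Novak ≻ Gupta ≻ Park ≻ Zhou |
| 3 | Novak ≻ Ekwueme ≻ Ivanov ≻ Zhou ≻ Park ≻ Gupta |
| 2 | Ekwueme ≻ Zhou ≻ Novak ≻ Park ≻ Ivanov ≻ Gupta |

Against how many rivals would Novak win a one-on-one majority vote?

5

Novak against each rival (13 jurors):
Novak vs Zhou: Novak preferred on 6+2+3 = 11 ballots; Novak wins 11–2.
Novak vs Ivanov: Novak wins 11–2.
Novak vs Ekwueme: Novak, 9–4.
Novak vs Gupta: Novak is ranked higher on 6+2+3+2 = 13 ballots, Gupta on 0. Novak wins 13–0.
Novak vs Park: Novak preferred on 6+2+3+2 = 13 ballots; Novak wins 13–0.
Novak beats Zhou, Ivanov, Ekwueme, Gupta, Park — 5 pairwise wins.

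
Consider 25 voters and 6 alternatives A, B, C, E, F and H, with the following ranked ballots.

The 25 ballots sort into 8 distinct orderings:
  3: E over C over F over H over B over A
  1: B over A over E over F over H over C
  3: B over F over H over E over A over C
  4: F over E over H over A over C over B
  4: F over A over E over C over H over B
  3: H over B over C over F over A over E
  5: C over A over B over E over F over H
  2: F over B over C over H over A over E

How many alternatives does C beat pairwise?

C against each rival (25 voters):
C vs A: C is ranked higher on 3+3+5+2 = 13 ballots, A on 12. C wins 13–12.
C vs B: C preferred on 3+4+4+5 = 16 ballots; C wins 16–9.
C vs E: C preferred on 3+5+2 = 10 ballots; E wins 15–10.
C–F: F 14–11.
C vs H: 14 to 11, C.
C beats A, B, H; loses to E, F — 3 pairwise wins.

3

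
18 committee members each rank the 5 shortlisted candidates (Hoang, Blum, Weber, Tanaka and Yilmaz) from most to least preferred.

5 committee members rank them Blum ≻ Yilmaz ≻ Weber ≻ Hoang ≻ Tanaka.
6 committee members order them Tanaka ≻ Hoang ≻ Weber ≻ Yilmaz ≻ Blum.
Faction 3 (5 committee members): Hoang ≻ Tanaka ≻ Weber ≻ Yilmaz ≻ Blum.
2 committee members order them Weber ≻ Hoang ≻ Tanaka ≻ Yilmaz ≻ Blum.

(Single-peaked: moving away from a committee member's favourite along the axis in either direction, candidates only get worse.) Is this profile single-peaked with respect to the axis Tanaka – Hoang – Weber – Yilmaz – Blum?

Axis positions: Tanaka=1, Hoang=2, Weber=3, Yilmaz=4, Blum=5.
Faction 1 (peak Blum at position 5): ranking walks positions 5-4-3-2-1, expanding outward from the peak — single-peaked.
Faction 2 (peak Tanaka at position 1): ranking walks positions 1-2-3-4-5, expanding outward from the peak — single-peaked.
Faction 3 (peak Hoang at position 2): ranking walks positions 2-1-3-4-5, expanding outward from the peak — single-peaked.
Faction 4 (peak Weber at position 3): ranking walks positions 3-2-1-4-5, expanding outward from the peak — single-peaked.
Every ranking is single-peaked on this axis.

yes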